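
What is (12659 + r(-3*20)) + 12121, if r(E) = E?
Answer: 24720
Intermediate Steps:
(12659 + r(-3*20)) + 12121 = (12659 - 3*20) + 12121 = (12659 - 60) + 12121 = 12599 + 12121 = 24720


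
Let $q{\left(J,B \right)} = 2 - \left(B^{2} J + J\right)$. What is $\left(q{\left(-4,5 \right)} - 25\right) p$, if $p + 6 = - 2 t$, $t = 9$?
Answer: $-1944$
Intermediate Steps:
$q{\left(J,B \right)} = 2 - J - J B^{2}$ ($q{\left(J,B \right)} = 2 - \left(J B^{2} + J\right) = 2 - \left(J + J B^{2}\right) = 2 - J - J B^{2}$)
$p = -24$ ($p = -6 - 18 = -24$)
$\left(q{\left(-4,5 \right)} - 25\right) p = \left(\left(2 - -4 - - 4 \cdot 5^{2}\right) - 25\right) \left(-24\right) = \left(\left(2 + 4 - \left(-4\right) 25\right) - 25\right) \left(-24\right) = \left(\left(2 + 4 + 100\right) - 25\right) \left(-24\right) = \left(106 - 25\right) \left(-24\right) = 81 \left(-24\right) = -1944$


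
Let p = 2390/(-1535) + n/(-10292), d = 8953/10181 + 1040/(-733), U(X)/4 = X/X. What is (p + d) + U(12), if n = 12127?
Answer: 17101172983399/23579389968412 ≈ 0.72526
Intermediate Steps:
U(X) = 4 (U(X) = 4*(X/X) = 4*1 = 4)
d = -4025691/7462673 (d = 8953*(1/10181) + 1040*(-1/733) = 8953/10181 - 1040/733 = -4025691/7462673 ≈ -0.53944)
p = -8642565/3159644 (p = 2390/(-1535) + 12127/(-10292) = 2390*(-1/1535) + 12127*(-1/10292) = -478/307 - 12127/10292 = -8642565/3159644 ≈ -2.7353)
(p + d) + U(12) = (-8642565/3159644 - 4025691/7462673) + 4 = -77216386890249/23579389968412 + 4 = 17101172983399/23579389968412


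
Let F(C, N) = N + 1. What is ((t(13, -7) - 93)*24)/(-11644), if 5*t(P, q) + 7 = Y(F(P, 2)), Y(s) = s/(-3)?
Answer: 2838/14555 ≈ 0.19498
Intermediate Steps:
F(C, N) = 1 + N
Y(s) = -s/3 (Y(s) = s*(-⅓) = -s/3)
t(P, q) = -8/5 (t(P, q) = -7/5 + (-(1 + 2)/3)/5 = -7/5 + (-⅓*3)/5 = -7/5 + (⅕)*(-1) = -7/5 - ⅕ = -8/5)
((t(13, -7) - 93)*24)/(-11644) = ((-8/5 - 93)*24)/(-11644) = -473/5*24*(-1/11644) = -11352/5*(-1/11644) = 2838/14555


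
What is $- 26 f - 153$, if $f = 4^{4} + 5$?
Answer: $-6939$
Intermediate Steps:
$f = 261$ ($f = 256 + 5 = 261$)
$- 26 f - 153 = \left(-26\right) 261 - 153 = -6786 - 153 = -6939$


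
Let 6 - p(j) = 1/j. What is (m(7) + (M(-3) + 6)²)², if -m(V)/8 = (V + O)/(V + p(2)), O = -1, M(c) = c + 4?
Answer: 1274641/625 ≈ 2039.4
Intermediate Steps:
p(j) = 6 - 1/j
M(c) = 4 + c
m(V) = -8*(-1 + V)/(11/2 + V) (m(V) = -8*(V - 1)/(V + (6 - 1/2)) = -8*(-1 + V)/(V + (6 - 1*½)) = -8*(-1 + V)/(V + (6 - ½)) = -8*(-1 + V)/(V + 11/2) = -8*(-1 + V)/(11/2 + V))
(m(7) + (M(-3) + 6)²)² = (16*(1 - 1*7)/(11 + 2*7) + ((4 - 3) + 6)²)² = (16*(1 - 7)/(11 + 14) + (1 + 6)²)² = (16*(-6)/25 + 7²)² = (16*(1/25)*(-6) + 49)² = (-96/25 + 49)² = (1129/25)² = 1274641/625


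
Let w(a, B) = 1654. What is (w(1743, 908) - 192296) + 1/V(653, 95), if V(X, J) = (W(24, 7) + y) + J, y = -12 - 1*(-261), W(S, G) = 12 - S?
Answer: -63293143/332 ≈ -1.9064e+5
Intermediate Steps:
y = 249 (y = -12 + 261 = 249)
V(X, J) = 237 + J (V(X, J) = ((12 - 1*24) + 249) + J = ((12 - 24) + 249) + J = (-12 + 249) + J = 237 + J)
(w(1743, 908) - 192296) + 1/V(653, 95) = (1654 - 192296) + 1/(237 + 95) = -190642 + 1/332 = -63293143/332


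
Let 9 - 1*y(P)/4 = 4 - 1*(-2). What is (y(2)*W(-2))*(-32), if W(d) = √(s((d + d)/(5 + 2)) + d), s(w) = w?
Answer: -1152*I*√14/7 ≈ -615.77*I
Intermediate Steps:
y(P) = 12 (y(P) = 36 - 4*(4 - 1*(-2)) = 36 - 4*(4 + 2) = 36 - 4*6 = 36 - 24 = 12)
W(d) = 3*√7*√d/7 (W(d) = √((d + d)/(5 + 2) + d) = √((2*d)/7 + d) = √((2*d)*(⅐) + d) = √(2*d/7 + d) = √(9*d/7) = 3*√7*√d/7)
(y(2)*W(-2))*(-32) = (12*(3*√7*√(-2)/7))*(-32) = (12*(3*√7*(I*√2)/7))*(-32) = (12*(3*I*√14/7))*(-32) = (36*I*√14/7)*(-32) = -1152*I*√14/7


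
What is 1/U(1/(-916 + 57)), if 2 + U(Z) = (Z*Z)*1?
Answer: -737881/1475761 ≈ -0.50000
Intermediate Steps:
U(Z) = -2 + Z² (U(Z) = -2 + (Z*Z)*1 = -2 + Z²*1 = -2 + Z²)
1/U(1/(-916 + 57)) = 1/(-2 + (1/(-916 + 57))²) = 1/(-2 + (1/(-859))²) = 1/(-2 + (-1/859)²) = 1/(-2 + 1/737881) = 1/(-1475761/737881) = -737881/1475761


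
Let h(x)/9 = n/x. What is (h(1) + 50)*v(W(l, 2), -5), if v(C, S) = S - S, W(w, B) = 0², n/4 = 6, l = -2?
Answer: 0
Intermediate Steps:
n = 24 (n = 4*6 = 24)
h(x) = 216/x (h(x) = 9*(24/x) = 216/x)
W(w, B) = 0
v(C, S) = 0
(h(1) + 50)*v(W(l, 2), -5) = (216/1 + 50)*0 = (216*1 + 50)*0 = (216 + 50)*0 = 266*0 = 0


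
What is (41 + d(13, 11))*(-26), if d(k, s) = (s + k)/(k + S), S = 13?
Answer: -1090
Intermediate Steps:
d(k, s) = (k + s)/(13 + k) (d(k, s) = (s + k)/(k + 13) = (k + s)/(13 + k))
(41 + d(13, 11))*(-26) = (41 + (13 + 11)/(13 + 13))*(-26) = (41 + 24/26)*(-26) = (41 + (1/26)*24)*(-26) = (41 + 12/13)*(-26) = (545/13)*(-26) = -1090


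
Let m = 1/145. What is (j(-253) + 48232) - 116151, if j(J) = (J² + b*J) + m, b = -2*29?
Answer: 1560781/145 ≈ 10764.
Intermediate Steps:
b = -58
m = 1/145 ≈ 0.0068966
j(J) = 1/145 + J² - 58*J (j(J) = (J² - 58*J) + 1/145 = 1/145 + J² - 58*J)
(j(-253) + 48232) - 116151 = ((1/145 + (-253)² - 58*(-253)) + 48232) - 116151 = ((1/145 + 64009 + 14674) + 48232) - 116151 = (11409036/145 + 48232) - 116151 = 18402676/145 - 116151 = 1560781/145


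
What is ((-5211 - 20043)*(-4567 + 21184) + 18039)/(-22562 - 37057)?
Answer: 139875893/19873 ≈ 7038.5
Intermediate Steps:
((-5211 - 20043)*(-4567 + 21184) + 18039)/(-22562 - 37057) = (-25254*16617 + 18039)/(-59619) = (-419645718 + 18039)*(-1/59619) = -419627679*(-1/59619) = 139875893/19873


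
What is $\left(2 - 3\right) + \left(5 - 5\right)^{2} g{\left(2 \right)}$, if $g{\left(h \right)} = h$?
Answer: $-1$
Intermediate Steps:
$\left(2 - 3\right) + \left(5 - 5\right)^{2} g{\left(2 \right)} = \left(2 - 3\right) + \left(5 - 5\right)^{2} \cdot 2 = \left(2 - 3\right) + 0^{2} \cdot 2 = -1 + 0 \cdot 2 = -1 + 0 = -1$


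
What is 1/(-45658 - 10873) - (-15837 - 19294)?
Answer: 1985990560/56531 ≈ 35131.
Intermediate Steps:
1/(-45658 - 10873) - (-15837 - 19294) = 1/(-56531) - 1*(-35131) = -1/56531 + 35131 = 1985990560/56531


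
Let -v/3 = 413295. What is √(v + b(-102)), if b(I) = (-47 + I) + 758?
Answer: 2*I*√309819 ≈ 1113.2*I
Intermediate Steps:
v = -1239885 (v = -3*413295 = -1239885)
b(I) = 711 + I
√(v + b(-102)) = √(-1239885 + (711 - 102)) = √(-1239885 + 609) = √(-1239276) = 2*I*√309819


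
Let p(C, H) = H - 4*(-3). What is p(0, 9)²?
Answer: 441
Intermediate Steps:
p(C, H) = 12 + H (p(C, H) = H + 12 = 12 + H)
p(0, 9)² = (12 + 9)² = 21² = 441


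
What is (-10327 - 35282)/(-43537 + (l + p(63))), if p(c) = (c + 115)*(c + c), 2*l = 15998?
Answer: 661/190 ≈ 3.4789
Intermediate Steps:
l = 7999 (l = (½)*15998 = 7999)
p(c) = 2*c*(115 + c) (p(c) = (115 + c)*(2*c) = 2*c*(115 + c))
(-10327 - 35282)/(-43537 + (l + p(63))) = (-10327 - 35282)/(-43537 + (7999 + 2*63*(115 + 63))) = -45609/(-43537 + (7999 + 2*63*178)) = -45609/(-43537 + (7999 + 22428)) = -45609/(-43537 + 30427) = -45609/(-13110) = -45609*(-1/13110) = 661/190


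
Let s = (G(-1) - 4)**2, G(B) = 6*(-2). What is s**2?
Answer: 65536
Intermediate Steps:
G(B) = -12
s = 256 (s = (-12 - 4)**2 = (-16)**2 = 256)
s**2 = 256**2 = 65536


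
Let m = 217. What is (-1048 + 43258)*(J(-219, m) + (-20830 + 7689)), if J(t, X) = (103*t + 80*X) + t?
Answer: -783290970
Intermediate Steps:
J(t, X) = 80*X + 104*t (J(t, X) = (80*X + 103*t) + t = 80*X + 104*t)
(-1048 + 43258)*(J(-219, m) + (-20830 + 7689)) = (-1048 + 43258)*((80*217 + 104*(-219)) + (-20830 + 7689)) = 42210*((17360 - 22776) - 13141) = 42210*(-5416 - 13141) = 42210*(-18557) = -783290970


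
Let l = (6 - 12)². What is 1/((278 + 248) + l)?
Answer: 1/562 ≈ 0.0017794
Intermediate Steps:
l = 36 (l = (-6)² = 36)
1/((278 + 248) + l) = 1/((278 + 248) + 36) = 1/(526 + 36) = 1/562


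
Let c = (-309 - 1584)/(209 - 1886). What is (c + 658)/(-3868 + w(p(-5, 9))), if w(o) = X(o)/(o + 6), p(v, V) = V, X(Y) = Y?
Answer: -1842265/10809383 ≈ -0.17043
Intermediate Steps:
c = 631/559 (c = -1893/(-1677) = -1893*(-1/1677) = 631/559 ≈ 1.1288)
w(o) = o/(6 + o) (w(o) = o/(o + 6) = o/(6 + o))
(c + 658)/(-3868 + w(p(-5, 9))) = (631/559 + 658)/(-3868 + 9/(6 + 9)) = 368453/(559*(-3868 + 9/15)) = 368453/(559*(-3868 + 9*(1/15))) = 368453/(559*(-3868 + ⅗)) = 368453/(559*(-19337/5)) = (368453/559)*(-5/19337) = -1842265/10809383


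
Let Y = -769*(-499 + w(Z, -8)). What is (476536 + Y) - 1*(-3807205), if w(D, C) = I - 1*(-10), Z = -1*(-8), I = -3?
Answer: 4662089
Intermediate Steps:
Z = 8
w(D, C) = 7 (w(D, C) = -3 - 1*(-10) = -3 + 10 = 7)
Y = 378348 (Y = -769*(-499 + 7) = -769*(-492) = 378348)
(476536 + Y) - 1*(-3807205) = (476536 + 378348) - 1*(-3807205) = 854884 + 3807205 = 4662089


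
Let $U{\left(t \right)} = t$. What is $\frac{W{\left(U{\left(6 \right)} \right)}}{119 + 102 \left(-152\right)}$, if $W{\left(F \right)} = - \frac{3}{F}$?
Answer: $\frac{1}{30770} \approx 3.2499 \cdot 10^{-5}$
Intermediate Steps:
$\frac{W{\left(U{\left(6 \right)} \right)}}{119 + 102 \left(-152\right)} = \frac{\left(-3\right) \frac{1}{6}}{119 + 102 \left(-152\right)} = \frac{\left(-3\right) \frac{1}{6}}{119 - 15504} = - \frac{1}{2 \left(-15385\right)} = \left(- \frac{1}{2}\right) \left(- \frac{1}{15385}\right) = \frac{1}{30770}$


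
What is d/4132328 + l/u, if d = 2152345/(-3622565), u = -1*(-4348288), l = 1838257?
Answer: 687950296478325597/1627306212442309504 ≈ 0.42275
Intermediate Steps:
u = 4348288
d = -430469/724513 (d = 2152345*(-1/3622565) = -430469/724513 ≈ -0.59415)
d/4132328 + l/u = -430469/724513/4132328 + 1838257/4348288 = -430469/724513*1/4132328 + 1838257*(1/4348288) = -430469/2993925356264 + 1838257/4348288 = 687950296478325597/1627306212442309504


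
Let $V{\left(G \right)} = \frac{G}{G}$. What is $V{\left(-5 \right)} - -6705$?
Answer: $6706$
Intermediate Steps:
$V{\left(G \right)} = 1$
$V{\left(-5 \right)} - -6705 = 1 - -6705 = 1 + 6705 = 6706$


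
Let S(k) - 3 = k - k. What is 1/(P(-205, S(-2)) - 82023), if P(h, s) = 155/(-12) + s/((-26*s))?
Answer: -156/12797609 ≈ -1.2190e-5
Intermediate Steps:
S(k) = 3 (S(k) = 3 + (k - k) = 3 + 0 = 3)
P(h, s) = -2021/156 (P(h, s) = 155*(-1/12) + s*(-1/(26*s)) = -155/12 - 1/26 = -2021/156)
1/(P(-205, S(-2)) - 82023) = 1/(-2021/156 - 82023) = 1/(-12797609/156) = -156/12797609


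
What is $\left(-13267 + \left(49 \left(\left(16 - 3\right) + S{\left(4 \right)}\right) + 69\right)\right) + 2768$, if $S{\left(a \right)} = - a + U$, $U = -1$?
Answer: $-10038$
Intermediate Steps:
$S{\left(a \right)} = -1 - a$ ($S{\left(a \right)} = - a - 1 = -1 - a$)
$\left(-13267 + \left(49 \left(\left(16 - 3\right) + S{\left(4 \right)}\right) + 69\right)\right) + 2768 = \left(-13267 + \left(49 \left(\left(16 - 3\right) - 5\right) + 69\right)\right) + 2768 = \left(-13267 + \left(49 \left(13 - 5\right) + 69\right)\right) + 2768 = \left(-13267 + \left(49 \cdot 8 + 69\right)\right) + 2768 = \left(-13267 + \left(392 + 69\right)\right) + 2768 = \left(-13267 + 461\right) + 2768 = -12806 + 2768 = -10038$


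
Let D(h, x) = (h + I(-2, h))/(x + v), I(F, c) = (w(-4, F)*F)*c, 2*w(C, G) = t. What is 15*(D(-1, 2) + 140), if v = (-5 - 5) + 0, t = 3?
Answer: 8385/4 ≈ 2096.3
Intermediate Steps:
w(C, G) = 3/2 (w(C, G) = (1/2)*3 = 3/2)
v = -10 (v = -10 + 0 = -10)
I(F, c) = 3*F*c/2 (I(F, c) = (3*F/2)*c = 3*F*c/2)
D(h, x) = -2*h/(-10 + x) (D(h, x) = (h + (3/2)*(-2)*h)/(x - 10) = (h - 3*h)/(-10 + x) = (-2*h)/(-10 + x) = -2*h/(-10 + x))
15*(D(-1, 2) + 140) = 15*(-2*(-1)/(-10 + 2) + 140) = 15*(-2*(-1)/(-8) + 140) = 15*(-2*(-1)*(-1/8) + 140) = 15*(-1/4 + 140) = 15*(559/4) = 8385/4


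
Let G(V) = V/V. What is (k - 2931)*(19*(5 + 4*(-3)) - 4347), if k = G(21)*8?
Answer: 13095040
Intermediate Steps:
G(V) = 1
k = 8 (k = 1*8 = 8)
(k - 2931)*(19*(5 + 4*(-3)) - 4347) = (8 - 2931)*(19*(5 + 4*(-3)) - 4347) = -2923*(19*(5 - 12) - 4347) = -2923*(19*(-7) - 4347) = -2923*(-133 - 4347) = -2923*(-4480) = 13095040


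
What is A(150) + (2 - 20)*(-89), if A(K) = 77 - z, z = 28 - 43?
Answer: 1694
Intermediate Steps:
z = -15
A(K) = 92 (A(K) = 77 - 1*(-15) = 77 + 15 = 92)
A(150) + (2 - 20)*(-89) = 92 + (2 - 20)*(-89) = 92 - 18*(-89) = 92 + 1602 = 1694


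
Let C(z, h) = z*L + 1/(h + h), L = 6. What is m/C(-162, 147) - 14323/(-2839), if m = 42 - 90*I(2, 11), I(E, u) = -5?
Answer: 3682385069/811292513 ≈ 4.5389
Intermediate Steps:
C(z, h) = 1/(2*h) + 6*z (C(z, h) = z*6 + 1/(h + h) = 6*z + 1/(2*h) = 1/(2*h) + 6*z)
m = 492 (m = 42 - 90*(-5) = 42 + 450 = 492)
m/C(-162, 147) - 14323/(-2839) = 492/((1/2)/147 + 6*(-162)) - 14323/(-2839) = 492/((1/2)*(1/147) - 972) - 14323*(-1/2839) = 492/(1/294 - 972) + 14323/2839 = 492/(-285767/294) + 14323/2839 = 492*(-294/285767) + 14323/2839 = -144648/285767 + 14323/2839 = 3682385069/811292513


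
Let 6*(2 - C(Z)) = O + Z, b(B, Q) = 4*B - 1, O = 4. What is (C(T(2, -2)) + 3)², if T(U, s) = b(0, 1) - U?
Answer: 841/36 ≈ 23.361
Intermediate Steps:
b(B, Q) = -1 + 4*B
T(U, s) = -1 - U (T(U, s) = (-1 + 4*0) - U = (-1 + 0) - U = -1 - U)
C(Z) = 4/3 - Z/6 (C(Z) = 2 - (4 + Z)/6 = 2 + (-⅔ - Z/6) = 4/3 - Z/6)
(C(T(2, -2)) + 3)² = ((4/3 - (-1 - 1*2)/6) + 3)² = ((4/3 - (-1 - 2)/6) + 3)² = ((4/3 - ⅙*(-3)) + 3)² = ((4/3 + ½) + 3)² = (11/6 + 3)² = (29/6)² = 841/36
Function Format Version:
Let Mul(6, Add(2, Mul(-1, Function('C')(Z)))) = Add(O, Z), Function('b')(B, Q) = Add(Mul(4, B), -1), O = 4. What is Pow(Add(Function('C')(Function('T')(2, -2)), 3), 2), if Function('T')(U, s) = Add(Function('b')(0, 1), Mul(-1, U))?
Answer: Rational(841, 36) ≈ 23.361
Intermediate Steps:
Function('b')(B, Q) = Add(-1, Mul(4, B))
Function('T')(U, s) = Add(-1, Mul(-1, U)) (Function('T')(U, s) = Add(Add(-1, Mul(4, 0)), Mul(-1, U)) = Add(Add(-1, 0), Mul(-1, U)) = Add(-1, Mul(-1, U)))
Function('C')(Z) = Add(Rational(4, 3), Mul(Rational(-1, 6), Z)) (Function('C')(Z) = Add(2, Mul(Rational(-1, 6), Add(4, Z))) = Add(2, Add(Rational(-2, 3), Mul(Rational(-1, 6), Z))) = Add(Rational(4, 3), Mul(Rational(-1, 6), Z)))
Pow(Add(Function('C')(Function('T')(2, -2)), 3), 2) = Pow(Add(Add(Rational(4, 3), Mul(Rational(-1, 6), Add(-1, Mul(-1, 2)))), 3), 2) = Pow(Add(Add(Rational(4, 3), Mul(Rational(-1, 6), Add(-1, -2))), 3), 2) = Pow(Add(Add(Rational(4, 3), Mul(Rational(-1, 6), -3)), 3), 2) = Pow(Add(Add(Rational(4, 3), Rational(1, 2)), 3), 2) = Pow(Add(Rational(11, 6), 3), 2) = Pow(Rational(29, 6), 2) = Rational(841, 36)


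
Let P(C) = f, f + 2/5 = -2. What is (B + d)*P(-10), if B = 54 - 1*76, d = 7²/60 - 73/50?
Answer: 6793/125 ≈ 54.344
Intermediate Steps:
f = -12/5 (f = -⅖ - 2 = -12/5 ≈ -2.4000)
P(C) = -12/5
d = -193/300 (d = 49*(1/60) - 73*1/50 = 49/60 - 73/50 = -193/300 ≈ -0.64333)
B = -22 (B = 54 - 76 = -22)
(B + d)*P(-10) = (-22 - 193/300)*(-12/5) = -6793/300*(-12/5) = 6793/125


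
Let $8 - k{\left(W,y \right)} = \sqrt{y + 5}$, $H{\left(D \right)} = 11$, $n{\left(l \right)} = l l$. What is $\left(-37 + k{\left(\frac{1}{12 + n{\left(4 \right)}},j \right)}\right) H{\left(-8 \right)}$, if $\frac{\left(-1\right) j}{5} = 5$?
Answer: $-319 - 22 i \sqrt{5} \approx -319.0 - 49.193 i$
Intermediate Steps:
$j = -25$ ($j = \left(-5\right) 5 = -25$)
$n{\left(l \right)} = l^{2}$
$k{\left(W,y \right)} = 8 - \sqrt{5 + y}$ ($k{\left(W,y \right)} = 8 - \sqrt{y + 5} = 8 - \sqrt{5 + y}$)
$\left(-37 + k{\left(\frac{1}{12 + n{\left(4 \right)}},j \right)}\right) H{\left(-8 \right)} = \left(-37 + \left(8 - \sqrt{5 - 25}\right)\right) 11 = \left(-37 + \left(8 - \sqrt{-20}\right)\right) 11 = \left(-37 + \left(8 - 2 i \sqrt{5}\right)\right) 11 = \left(-29 - 2 i \sqrt{5}\right) 11 = -319 - 22 i \sqrt{5}$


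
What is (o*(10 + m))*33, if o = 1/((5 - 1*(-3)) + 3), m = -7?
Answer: 9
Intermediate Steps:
o = 1/11 (o = 1/((5 + 3) + 3) = 1/(8 + 3) = 1/11 ≈ 0.090909)
(o*(10 + m))*33 = ((10 - 7)/11)*33 = ((1/11)*3)*33 = (3/11)*33 = 9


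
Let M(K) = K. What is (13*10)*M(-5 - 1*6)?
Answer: -1430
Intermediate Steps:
(13*10)*M(-5 - 1*6) = (13*10)*(-5 - 1*6) = 130*(-5 - 6) = 130*(-11) = -1430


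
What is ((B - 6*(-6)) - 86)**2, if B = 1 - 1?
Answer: 2500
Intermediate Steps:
B = 0
((B - 6*(-6)) - 86)**2 = ((0 - 6*(-6)) - 86)**2 = ((0 + 36) - 86)**2 = (36 - 86)**2 = (-50)**2 = 2500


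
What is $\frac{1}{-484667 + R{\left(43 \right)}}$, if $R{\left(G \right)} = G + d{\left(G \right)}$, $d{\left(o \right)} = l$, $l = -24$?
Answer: $- \frac{1}{484648} \approx -2.0634 \cdot 10^{-6}$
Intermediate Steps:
$d{\left(o \right)} = -24$
$R{\left(G \right)} = -24 + G$ ($R{\left(G \right)} = G - 24 = -24 + G$)
$\frac{1}{-484667 + R{\left(43 \right)}} = \frac{1}{-484667 + \left(-24 + 43\right)} = \frac{1}{-484667 + 19} = \frac{1}{-484648} = - \frac{1}{484648}$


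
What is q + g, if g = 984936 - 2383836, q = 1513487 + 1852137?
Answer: 1966724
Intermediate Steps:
q = 3365624
g = -1398900
q + g = 3365624 - 1398900 = 1966724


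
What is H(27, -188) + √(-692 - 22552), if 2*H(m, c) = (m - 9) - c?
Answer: 103 + 2*I*√5811 ≈ 103.0 + 152.46*I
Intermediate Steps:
H(m, c) = -9/2 + m/2 - c/2 (H(m, c) = ((m - 9) - c)/2 = ((-9 + m) - c)/2 = (-9 + m - c)/2 = -9/2 + m/2 - c/2)
H(27, -188) + √(-692 - 22552) = (-9/2 + (½)*27 - ½*(-188)) + √(-692 - 22552) = (-9/2 + 27/2 + 94) + √(-23244) = 103 + 2*I*√5811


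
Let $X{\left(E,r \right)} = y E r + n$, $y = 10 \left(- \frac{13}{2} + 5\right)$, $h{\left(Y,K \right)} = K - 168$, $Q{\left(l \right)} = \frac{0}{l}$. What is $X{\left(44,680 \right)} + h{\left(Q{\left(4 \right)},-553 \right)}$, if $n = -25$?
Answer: $-449546$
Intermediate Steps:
$Q{\left(l \right)} = 0$
$h{\left(Y,K \right)} = -168 + K$ ($h{\left(Y,K \right)} = K - 168 = -168 + K$)
$y = -15$ ($y = 10 \left(\left(-13\right) \frac{1}{2} + 5\right) = 10 \left(- \frac{13}{2} + 5\right) = 10 \left(- \frac{3}{2}\right) = -15$)
$X{\left(E,r \right)} = -25 - 15 E r$ ($X{\left(E,r \right)} = - 15 E r - 25 = -25 - 15 E r$)
$X{\left(44,680 \right)} + h{\left(Q{\left(4 \right)},-553 \right)} = \left(-25 - 660 \cdot 680\right) - 721 = \left(-25 - 448800\right) - 721 = -448825 - 721 = -449546$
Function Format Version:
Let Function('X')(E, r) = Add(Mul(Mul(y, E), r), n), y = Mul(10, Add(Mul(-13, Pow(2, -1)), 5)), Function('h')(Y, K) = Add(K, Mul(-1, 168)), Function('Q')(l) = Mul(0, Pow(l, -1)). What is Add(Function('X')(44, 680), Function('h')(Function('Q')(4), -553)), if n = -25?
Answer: -449546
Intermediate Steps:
Function('Q')(l) = 0
Function('h')(Y, K) = Add(-168, K) (Function('h')(Y, K) = Add(K, -168) = Add(-168, K))
y = -15 (y = Mul(10, Add(Mul(-13, Rational(1, 2)), 5)) = Mul(10, Add(Rational(-13, 2), 5)) = Mul(10, Rational(-3, 2)) = -15)
Function('X')(E, r) = Add(-25, Mul(-15, E, r)) (Function('X')(E, r) = Add(Mul(Mul(-15, E), r), -25) = Add(Mul(-15, E, r), -25) = Add(-25, Mul(-15, E, r)))
Add(Function('X')(44, 680), Function('h')(Function('Q')(4), -553)) = Add(Add(-25, Mul(-15, 44, 680)), Add(-168, -553)) = Add(Add(-25, -448800), -721) = Add(-448825, -721) = -449546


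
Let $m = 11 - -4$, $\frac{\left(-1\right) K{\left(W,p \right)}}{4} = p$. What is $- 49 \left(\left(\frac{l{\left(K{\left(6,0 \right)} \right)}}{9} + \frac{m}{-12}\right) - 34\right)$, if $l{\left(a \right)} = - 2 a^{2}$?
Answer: $\frac{6909}{4} \approx 1727.3$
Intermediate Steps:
$K{\left(W,p \right)} = - 4 p$
$m = 15$ ($m = 11 + 4 = 15$)
$- 49 \left(\left(\frac{l{\left(K{\left(6,0 \right)} \right)}}{9} + \frac{m}{-12}\right) - 34\right) = - 49 \left(\left(\frac{\left(-2\right) \left(\left(-4\right) 0\right)^{2}}{9} + \frac{15}{-12}\right) - 34\right) = - 49 \left(\left(- 2 \cdot 0^{2} \cdot \frac{1}{9} + 15 \left(- \frac{1}{12}\right)\right) - 34\right) = - 49 \left(\left(\left(-2\right) 0 \cdot \frac{1}{9} - \frac{5}{4}\right) - 34\right) = - 49 \left(\left(0 \cdot \frac{1}{9} - \frac{5}{4}\right) - 34\right) = - 49 \left(\left(0 - \frac{5}{4}\right) - 34\right) = - 49 \left(- \frac{5}{4} - 34\right) = \left(-49\right) \left(- \frac{141}{4}\right) = \frac{6909}{4}$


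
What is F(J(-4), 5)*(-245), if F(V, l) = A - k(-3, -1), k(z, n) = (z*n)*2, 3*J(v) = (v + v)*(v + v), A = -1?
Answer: 1715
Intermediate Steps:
J(v) = 4*v²/3 (J(v) = ((v + v)*(v + v))/3 = ((2*v)*(2*v))/3 = (4*v²)/3 = 4*v²/3)
k(z, n) = 2*n*z (k(z, n) = (n*z)*2 = 2*n*z)
F(V, l) = -7 (F(V, l) = -1 - 2*(-1)*(-3) = -1 - 1*6 = -1 - 6 = -7)
F(J(-4), 5)*(-245) = -7*(-245) = 1715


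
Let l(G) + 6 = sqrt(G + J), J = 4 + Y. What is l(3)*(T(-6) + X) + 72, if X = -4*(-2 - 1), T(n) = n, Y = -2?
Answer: 36 + 6*sqrt(5) ≈ 49.416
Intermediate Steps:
X = 12 (X = -4*(-3) = 12)
J = 2 (J = 4 - 2 = 2)
l(G) = -6 + sqrt(2 + G) (l(G) = -6 + sqrt(G + 2) = -6 + sqrt(2 + G))
l(3)*(T(-6) + X) + 72 = (-6 + sqrt(2 + 3))*(-6 + 12) + 72 = (-6 + sqrt(5))*6 + 72 = (-36 + 6*sqrt(5)) + 72 = 36 + 6*sqrt(5)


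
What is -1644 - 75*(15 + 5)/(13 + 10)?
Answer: -39312/23 ≈ -1709.2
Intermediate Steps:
-1644 - 75*(15 + 5)/(13 + 10) = -1644 - 1500/23 = -39312/23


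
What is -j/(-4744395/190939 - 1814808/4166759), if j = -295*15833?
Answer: -3716021804239245235/20115268190517 ≈ -1.8474e+5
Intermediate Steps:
j = -4670735
-j/(-4744395/190939 - 1814808/4166759) = -(-4670735)/(-4744395/190939 - 1814808/4166759) = -(-4670735)/(-20115268190517/795596796701) = -(-4670735)*(-795596796701)/20115268190517 = -1*3716021804239245235/20115268190517 = -3716021804239245235/20115268190517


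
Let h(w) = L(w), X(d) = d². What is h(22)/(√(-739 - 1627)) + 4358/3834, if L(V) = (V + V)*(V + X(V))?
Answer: 2179/1917 - 11132*I*√14/91 ≈ 1.1367 - 457.72*I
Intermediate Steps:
L(V) = 2*V*(V + V²) (L(V) = (V + V)*(V + V²) = (2*V)*(V + V²) = 2*V*(V + V²))
h(w) = 2*w²*(1 + w)
h(22)/(√(-739 - 1627)) + 4358/3834 = (2*22²*(1 + 22))/(√(-739 - 1627)) + 4358/3834 = (2*484*23)/(√(-2366)) + 4358*(1/3834) = 22264/((13*I*√14)) + 2179/1917 = 22264*(-I*√14/182) + 2179/1917 = -11132*I*√14/91 + 2179/1917 = 2179/1917 - 11132*I*√14/91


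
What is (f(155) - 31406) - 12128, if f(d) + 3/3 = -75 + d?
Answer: -43455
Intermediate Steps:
f(d) = -76 + d (f(d) = -1 + (-75 + d) = -76 + d)
(f(155) - 31406) - 12128 = ((-76 + 155) - 31406) - 12128 = (79 - 31406) - 12128 = -31327 - 12128 = -43455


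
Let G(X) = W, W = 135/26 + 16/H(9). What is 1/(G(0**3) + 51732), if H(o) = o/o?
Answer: 26/1345583 ≈ 1.9322e-5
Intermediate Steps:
H(o) = 1
W = 551/26 (W = 135/26 + 16/1 = 135*(1/26) + 16*1 = 135/26 + 16 = 551/26 ≈ 21.192)
G(X) = 551/26
1/(G(0**3) + 51732) = 1/(551/26 + 51732) = 1/(1345583/26) = 26/1345583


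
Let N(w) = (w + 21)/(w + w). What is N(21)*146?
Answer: 146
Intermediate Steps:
N(w) = (21 + w)/(2*w) (N(w) = (21 + w)/((2*w)) = (21 + w)*(1/(2*w)) = (21 + w)/(2*w))
N(21)*146 = ((1/2)*(21 + 21)/21)*146 = ((1/2)*(1/21)*42)*146 = 1*146 = 146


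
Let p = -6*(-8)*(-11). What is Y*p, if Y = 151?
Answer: -79728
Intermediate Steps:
p = -528 (p = 48*(-11) = -528)
Y*p = 151*(-528) = -79728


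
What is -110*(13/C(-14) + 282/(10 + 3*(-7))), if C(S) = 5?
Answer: 2534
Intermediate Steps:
-110*(13/C(-14) + 282/(10 + 3*(-7))) = -110*(13/5 + 282/(10 + 3*(-7))) = -110*(13*(1/5) + 282/(10 - 21)) = -110*(13/5 + 282/(-11)) = -110*(13/5 + 282*(-1/11)) = -110*(13/5 - 282/11) = -110*(-1267/55) = 2534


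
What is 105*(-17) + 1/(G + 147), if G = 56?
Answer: -362354/203 ≈ -1785.0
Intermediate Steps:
105*(-17) + 1/(G + 147) = 105*(-17) + 1/(56 + 147) = -1785 + 1/203 = -362354/203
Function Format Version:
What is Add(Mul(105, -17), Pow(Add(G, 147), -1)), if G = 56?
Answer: Rational(-362354, 203) ≈ -1785.0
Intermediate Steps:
Add(Mul(105, -17), Pow(Add(G, 147), -1)) = Add(Mul(105, -17), Pow(Add(56, 147), -1)) = Add(-1785, Pow(203, -1)) = Add(-1785, Rational(1, 203)) = Rational(-362354, 203)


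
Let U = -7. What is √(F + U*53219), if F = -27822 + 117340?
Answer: 23*I*√535 ≈ 531.99*I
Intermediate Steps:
F = 89518
√(F + U*53219) = √(89518 - 7*53219) = √(89518 - 372533) = √(-283015) = 23*I*√535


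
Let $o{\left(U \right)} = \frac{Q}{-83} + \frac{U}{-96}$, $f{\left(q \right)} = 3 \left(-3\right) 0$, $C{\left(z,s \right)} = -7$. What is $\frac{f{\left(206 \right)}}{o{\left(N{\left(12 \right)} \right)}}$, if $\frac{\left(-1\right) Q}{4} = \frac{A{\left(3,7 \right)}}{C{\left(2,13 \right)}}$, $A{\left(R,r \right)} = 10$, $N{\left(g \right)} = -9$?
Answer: $0$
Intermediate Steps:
$f{\left(q \right)} = 0$ ($f{\left(q \right)} = \left(-9\right) 0 = 0$)
$Q = \frac{40}{7}$ ($Q = - 4 \frac{10}{-7} = - 4 \cdot 10 \left(- \frac{1}{7}\right) = \left(-4\right) \left(- \frac{10}{7}\right) = \frac{40}{7} \approx 5.7143$)
$o{\left(U \right)} = - \frac{40}{581} - \frac{U}{96}$ ($o{\left(U \right)} = \frac{40}{7 \left(-83\right)} + \frac{U}{-96} = \frac{40}{7} \left(- \frac{1}{83}\right) + U \left(- \frac{1}{96}\right) = - \frac{40}{581} - \frac{U}{96}$)
$\frac{f{\left(206 \right)}}{o{\left(N{\left(12 \right)} \right)}} = \frac{0}{- \frac{40}{581} - - \frac{3}{32}} = \frac{0}{- \frac{40}{581} + \frac{3}{32}} = \frac{0}{\frac{463}{18592}} = 0 \cdot \frac{18592}{463} = 0$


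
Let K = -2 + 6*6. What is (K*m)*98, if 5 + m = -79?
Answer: -279888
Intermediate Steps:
m = -84 (m = -5 - 79 = -84)
K = 34 (K = -2 + 36 = 34)
(K*m)*98 = (34*(-84))*98 = -2856*98 = -279888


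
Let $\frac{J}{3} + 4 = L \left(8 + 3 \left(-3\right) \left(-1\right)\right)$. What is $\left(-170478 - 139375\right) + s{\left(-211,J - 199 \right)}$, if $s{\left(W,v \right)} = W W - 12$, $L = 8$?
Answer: $-265344$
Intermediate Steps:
$J = 396$ ($J = -12 + 3 \cdot 8 \left(8 + 3 \left(-3\right) \left(-1\right)\right) = -12 + 3 \cdot 8 \left(8 - -9\right) = -12 + 3 \cdot 8 \left(8 + 9\right) = -12 + 3 \cdot 8 \cdot 17 = -12 + 3 \cdot 136 = -12 + 408 = 396$)
$s{\left(W,v \right)} = -12 + W^{2}$ ($s{\left(W,v \right)} = W^{2} - 12 = -12 + W^{2}$)
$\left(-170478 - 139375\right) + s{\left(-211,J - 199 \right)} = \left(-170478 - 139375\right) - \left(12 - \left(-211\right)^{2}\right) = -309853 + \left(-12 + 44521\right) = -309853 + 44509 = -265344$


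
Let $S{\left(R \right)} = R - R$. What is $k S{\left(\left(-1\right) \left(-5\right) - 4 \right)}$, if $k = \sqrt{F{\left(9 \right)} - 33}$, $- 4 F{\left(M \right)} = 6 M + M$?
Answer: $0$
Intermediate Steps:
$S{\left(R \right)} = 0$
$F{\left(M \right)} = - \frac{7 M}{4}$ ($F{\left(M \right)} = - \frac{6 M + M}{4} = - \frac{7 M}{4}$)
$k = \frac{i \sqrt{195}}{2}$ ($k = \sqrt{\left(- \frac{7}{4}\right) 9 - 33} = \sqrt{- \frac{63}{4} - 33} = \sqrt{- \frac{195}{4}} = \frac{i \sqrt{195}}{2} \approx 6.9821 i$)
$k S{\left(\left(-1\right) \left(-5\right) - 4 \right)} = \frac{i \sqrt{195}}{2} \cdot 0 = 0$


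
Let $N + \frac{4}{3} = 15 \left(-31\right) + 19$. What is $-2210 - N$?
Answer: $- \frac{5288}{3} \approx -1762.7$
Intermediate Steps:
$N = - \frac{1342}{3}$ ($N = - \frac{4}{3} + \left(15 \left(-31\right) + 19\right) = - \frac{4}{3} + \left(-465 + 19\right) = - \frac{4}{3} - 446 = - \frac{1342}{3} \approx -447.33$)
$-2210 - N = -2210 - - \frac{1342}{3} = -2210 + \frac{1342}{3} = - \frac{5288}{3}$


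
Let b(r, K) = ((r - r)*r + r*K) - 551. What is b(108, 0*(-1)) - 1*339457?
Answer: -340008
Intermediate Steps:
b(r, K) = -551 + K*r (b(r, K) = (0*r + K*r) - 551 = (0 + K*r) - 551 = K*r - 551 = -551 + K*r)
b(108, 0*(-1)) - 1*339457 = (-551 + (0*(-1))*108) - 1*339457 = (-551 + 0*108) - 339457 = (-551 + 0) - 339457 = -551 - 339457 = -340008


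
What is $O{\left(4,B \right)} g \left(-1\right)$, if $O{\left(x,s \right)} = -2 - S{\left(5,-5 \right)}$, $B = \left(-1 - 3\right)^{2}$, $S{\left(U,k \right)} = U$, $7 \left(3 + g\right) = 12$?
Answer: $-9$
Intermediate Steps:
$g = - \frac{9}{7}$ ($g = -3 + \frac{1}{7} \cdot 12 = -3 + \frac{12}{7} = - \frac{9}{7} \approx -1.2857$)
$B = 16$ ($B = \left(-4\right)^{2} = 16$)
$O{\left(x,s \right)} = -7$ ($O{\left(x,s \right)} = -2 - 5 = -7$)
$O{\left(4,B \right)} g \left(-1\right) = \left(-7\right) \left(- \frac{9}{7}\right) \left(-1\right) = 9 \left(-1\right) = -9$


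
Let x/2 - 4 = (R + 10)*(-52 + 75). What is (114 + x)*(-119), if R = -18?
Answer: 29274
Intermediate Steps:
x = -360 (x = 8 + 2*((-18 + 10)*(-52 + 75)) = 8 + 2*(-8*23) = 8 + 2*(-184) = 8 - 368 = -360)
(114 + x)*(-119) = (114 - 360)*(-119) = -246*(-119) = 29274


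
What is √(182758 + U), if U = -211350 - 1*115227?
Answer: 13*I*√851 ≈ 379.23*I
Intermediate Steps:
U = -326577 (U = -211350 - 115227 = -326577)
√(182758 + U) = √(182758 - 326577) = √(-143819) = 13*I*√851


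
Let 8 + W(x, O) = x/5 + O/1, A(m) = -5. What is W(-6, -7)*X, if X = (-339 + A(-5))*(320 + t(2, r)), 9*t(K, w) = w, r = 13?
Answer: 8956728/5 ≈ 1.7913e+6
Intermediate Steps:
t(K, w) = w/9
W(x, O) = -8 + O + x/5 (W(x, O) = -8 + (x/5 + O/1) = -8 + (x*(⅕) + O*1) = -8 + (x/5 + O) = -8 + (O + x/5) = -8 + O + x/5)
X = -995192/9 (X = (-339 - 5)*(320 + (⅑)*13) = -344*(320 + 13/9) = -344*2893/9 = -995192/9 ≈ -1.1058e+5)
W(-6, -7)*X = (-8 - 7 + (⅕)*(-6))*(-995192/9) = (-8 - 7 - 6/5)*(-995192/9) = -81/5*(-995192/9) = 8956728/5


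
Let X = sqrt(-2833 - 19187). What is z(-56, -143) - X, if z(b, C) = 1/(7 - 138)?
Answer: -1/131 - 2*I*sqrt(5505) ≈ -0.0076336 - 148.39*I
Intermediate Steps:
z(b, C) = -1/131 (z(b, C) = 1/(-131) = -1/131)
X = 2*I*sqrt(5505) (X = sqrt(-22020) = 2*I*sqrt(5505) ≈ 148.39*I)
z(-56, -143) - X = -1/131 - 2*I*sqrt(5505)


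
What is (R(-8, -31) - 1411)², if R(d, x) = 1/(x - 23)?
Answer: 5805678025/2916 ≈ 1.9910e+6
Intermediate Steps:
R(d, x) = 1/(-23 + x)
(R(-8, -31) - 1411)² = (1/(-23 - 31) - 1411)² = (1/(-54) - 1411)² = (-1/54 - 1411)² = (-76195/54)² = 5805678025/2916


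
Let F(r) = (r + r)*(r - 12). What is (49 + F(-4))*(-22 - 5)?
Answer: -4779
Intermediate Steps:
F(r) = 2*r*(-12 + r) (F(r) = (2*r)*(-12 + r) = 2*r*(-12 + r))
(49 + F(-4))*(-22 - 5) = (49 + 2*(-4)*(-12 - 4))*(-22 - 5) = (49 + 2*(-4)*(-16))*(-27) = (49 + 128)*(-27) = 177*(-27) = -4779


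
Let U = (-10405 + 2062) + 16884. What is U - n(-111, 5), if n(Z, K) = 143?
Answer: 8398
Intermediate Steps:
U = 8541 (U = -8343 + 16884 = 8541)
U - n(-111, 5) = 8541 - 1*143 = 8541 - 143 = 8398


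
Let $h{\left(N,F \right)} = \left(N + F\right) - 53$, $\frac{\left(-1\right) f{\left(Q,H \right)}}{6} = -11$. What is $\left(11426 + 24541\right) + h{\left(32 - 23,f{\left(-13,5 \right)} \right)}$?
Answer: $35989$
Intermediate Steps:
$f{\left(Q,H \right)} = 66$ ($f{\left(Q,H \right)} = \left(-6\right) \left(-11\right) = 66$)
$h{\left(N,F \right)} = -53 + F + N$ ($h{\left(N,F \right)} = \left(F + N\right) - 53 = -53 + F + N$)
$\left(11426 + 24541\right) + h{\left(32 - 23,f{\left(-13,5 \right)} \right)} = \left(11426 + 24541\right) + \left(-53 + 66 + \left(32 - 23\right)\right) = 35967 + \left(-53 + 66 + 9\right) = 35967 + 22 = 35989$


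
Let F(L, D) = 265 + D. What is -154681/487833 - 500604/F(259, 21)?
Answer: -9394438073/5366163 ≈ -1750.7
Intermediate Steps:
-154681/487833 - 500604/F(259, 21) = -154681/487833 - 500604/(265 + 21) = -154681*1/487833 - 500604/286 = -154681/487833 - 500604*1/286 = -154681/487833 - 19254/11 = -9394438073/5366163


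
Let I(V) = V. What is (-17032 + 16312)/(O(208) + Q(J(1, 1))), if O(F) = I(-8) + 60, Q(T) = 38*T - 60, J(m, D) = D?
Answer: -24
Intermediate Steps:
Q(T) = -60 + 38*T
O(F) = 52 (O(F) = -8 + 60 = 52)
(-17032 + 16312)/(O(208) + Q(J(1, 1))) = (-17032 + 16312)/(52 + (-60 + 38*1)) = -720/(52 + (-60 + 38)) = -720/(52 - 22) = -720/30 = -720*1/30 = -24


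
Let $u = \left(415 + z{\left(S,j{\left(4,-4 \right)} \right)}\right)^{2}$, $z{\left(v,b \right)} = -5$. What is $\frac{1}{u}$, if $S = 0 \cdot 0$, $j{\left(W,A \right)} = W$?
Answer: $\frac{1}{168100} \approx 5.9488 \cdot 10^{-6}$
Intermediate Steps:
$S = 0$
$u = 168100$ ($u = \left(415 - 5\right)^{2} = 410^{2} = 168100$)
$\frac{1}{u} = \frac{1}{168100}$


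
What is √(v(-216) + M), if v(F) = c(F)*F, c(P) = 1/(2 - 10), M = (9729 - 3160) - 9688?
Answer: 2*I*√773 ≈ 55.606*I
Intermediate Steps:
M = -3119 (M = 6569 - 9688 = -3119)
c(P) = -⅛ (c(P) = 1/(-8) = -⅛)
v(F) = -F/8
√(v(-216) + M) = √(-⅛*(-216) - 3119) = √(27 - 3119) = √(-3092) = 2*I*√773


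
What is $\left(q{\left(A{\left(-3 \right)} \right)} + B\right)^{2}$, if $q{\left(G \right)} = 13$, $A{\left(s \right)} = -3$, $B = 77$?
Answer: $8100$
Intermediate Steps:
$\left(q{\left(A{\left(-3 \right)} \right)} + B\right)^{2} = \left(13 + 77\right)^{2} = 90^{2} = 8100$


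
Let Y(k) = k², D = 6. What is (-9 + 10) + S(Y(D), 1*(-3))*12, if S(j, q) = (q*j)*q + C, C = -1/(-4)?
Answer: 3892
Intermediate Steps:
C = ¼ (C = -1*(-¼) = ¼ ≈ 0.25000)
S(j, q) = ¼ + j*q² (S(j, q) = (q*j)*q + ¼ = (j*q)*q + ¼ = j*q² + ¼ = ¼ + j*q²)
(-9 + 10) + S(Y(D), 1*(-3))*12 = (-9 + 10) + (¼ + 6²*(1*(-3))²)*12 = 1 + (¼ + 36*(-3)²)*12 = 1 + (¼ + 36*9)*12 = 1 + (¼ + 324)*12 = 1 + (1297/4)*12 = 1 + 3891 = 3892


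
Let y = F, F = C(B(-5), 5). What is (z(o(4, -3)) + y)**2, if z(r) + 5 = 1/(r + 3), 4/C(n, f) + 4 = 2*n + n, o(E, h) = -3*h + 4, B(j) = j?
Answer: 2449225/92416 ≈ 26.502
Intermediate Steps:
o(E, h) = 4 - 3*h
C(n, f) = 4/(-4 + 3*n) (C(n, f) = 4/(-4 + (2*n + n)) = 4/(-4 + 3*n))
F = -4/19 (F = 4/(-4 + 3*(-5)) = 4/(-4 - 15) = 4/(-19) = 4*(-1/19) = -4/19 ≈ -0.21053)
y = -4/19 ≈ -0.21053
z(r) = -5 + 1/(3 + r) (z(r) = -5 + 1/(r + 3) = -5 + 1/(3 + r))
(z(o(4, -3)) + y)**2 = ((-14 - 5*(4 - 3*(-3)))/(3 + (4 - 3*(-3))) - 4/19)**2 = ((-14 - 5*(4 + 9))/(3 + (4 + 9)) - 4/19)**2 = ((-14 - 5*13)/(3 + 13) - 4/19)**2 = ((-14 - 65)/16 - 4/19)**2 = ((1/16)*(-79) - 4/19)**2 = (-79/16 - 4/19)**2 = (-1565/304)**2 = 2449225/92416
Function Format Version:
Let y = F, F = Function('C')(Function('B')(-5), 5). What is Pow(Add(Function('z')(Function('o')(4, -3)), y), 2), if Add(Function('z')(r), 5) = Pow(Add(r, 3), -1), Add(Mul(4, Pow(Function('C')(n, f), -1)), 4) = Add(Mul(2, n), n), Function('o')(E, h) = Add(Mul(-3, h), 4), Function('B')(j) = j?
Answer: Rational(2449225, 92416) ≈ 26.502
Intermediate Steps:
Function('o')(E, h) = Add(4, Mul(-3, h))
Function('C')(n, f) = Mul(4, Pow(Add(-4, Mul(3, n)), -1)) (Function('C')(n, f) = Mul(4, Pow(Add(-4, Add(Mul(2, n), n)), -1)) = Mul(4, Pow(Add(-4, Mul(3, n)), -1)))
F = Rational(-4, 19) (F = Mul(4, Pow(Add(-4, Mul(3, -5)), -1)) = Mul(4, Pow(Add(-4, -15), -1)) = Mul(4, Pow(-19, -1)) = Mul(4, Rational(-1, 19)) = Rational(-4, 19) ≈ -0.21053)
y = Rational(-4, 19) ≈ -0.21053
Function('z')(r) = Add(-5, Pow(Add(3, r), -1)) (Function('z')(r) = Add(-5, Pow(Add(r, 3), -1)) = Add(-5, Pow(Add(3, r), -1)))
Pow(Add(Function('z')(Function('o')(4, -3)), y), 2) = Pow(Add(Mul(Pow(Add(3, Add(4, Mul(-3, -3))), -1), Add(-14, Mul(-5, Add(4, Mul(-3, -3))))), Rational(-4, 19)), 2) = Pow(Add(Mul(Pow(Add(3, Add(4, 9)), -1), Add(-14, Mul(-5, Add(4, 9)))), Rational(-4, 19)), 2) = Pow(Add(Mul(Pow(Add(3, 13), -1), Add(-14, Mul(-5, 13))), Rational(-4, 19)), 2) = Pow(Add(Mul(Pow(16, -1), Add(-14, -65)), Rational(-4, 19)), 2) = Pow(Add(Mul(Rational(1, 16), -79), Rational(-4, 19)), 2) = Pow(Add(Rational(-79, 16), Rational(-4, 19)), 2) = Pow(Rational(-1565, 304), 2) = Rational(2449225, 92416)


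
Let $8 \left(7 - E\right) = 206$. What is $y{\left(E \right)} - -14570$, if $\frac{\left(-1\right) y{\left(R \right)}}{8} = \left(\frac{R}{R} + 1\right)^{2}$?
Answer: $14538$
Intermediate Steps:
$E = - \frac{75}{4}$ ($E = 7 - \frac{103}{4} = - \frac{75}{4} \approx -18.75$)
$y{\left(R \right)} = -32$ ($y{\left(R \right)} = - 8 \left(\frac{R}{R} + 1\right)^{2} = - 8 \left(1 + 1\right)^{2} = - 8 \cdot 2^{2} = \left(-8\right) 4 = -32$)
$y{\left(E \right)} - -14570 = -32 - -14570 = -32 + 14570 = 14538$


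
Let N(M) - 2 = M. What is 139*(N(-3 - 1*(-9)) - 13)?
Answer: -695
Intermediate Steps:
N(M) = 2 + M
139*(N(-3 - 1*(-9)) - 13) = 139*((2 + (-3 - 1*(-9))) - 13) = 139*((2 + (-3 + 9)) - 13) = 139*((2 + 6) - 13) = 139*(8 - 13) = 139*(-5) = -695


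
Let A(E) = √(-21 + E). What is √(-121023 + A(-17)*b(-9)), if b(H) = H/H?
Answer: √(-121023 + I*√38) ≈ 0.0089 + 347.88*I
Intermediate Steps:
b(H) = 1
√(-121023 + A(-17)*b(-9)) = √(-121023 + √(-21 - 17)*1) = √(-121023 + √(-38)*1) = √(-121023 + (I*√38)*1) = √(-121023 + I*√38)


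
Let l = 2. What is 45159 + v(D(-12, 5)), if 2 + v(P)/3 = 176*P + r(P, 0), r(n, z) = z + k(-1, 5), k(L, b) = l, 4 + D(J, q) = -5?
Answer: 40407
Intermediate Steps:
D(J, q) = -9 (D(J, q) = -4 - 5 = -9)
k(L, b) = 2
r(n, z) = 2 + z (r(n, z) = z + 2 = 2 + z)
v(P) = 528*P (v(P) = -6 + 3*(176*P + (2 + 0)) = -6 + 3*(176*P + 2) = -6 + 3*(2 + 176*P) = -6 + (6 + 528*P) = 528*P)
45159 + v(D(-12, 5)) = 45159 + 528*(-9) = 45159 - 4752 = 40407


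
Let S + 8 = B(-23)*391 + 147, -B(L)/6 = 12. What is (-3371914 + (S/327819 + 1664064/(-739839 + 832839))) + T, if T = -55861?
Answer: -4354275248201566/1270298625 ≈ -3.4278e+6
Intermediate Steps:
B(L) = -72 (B(L) = -6*12 = -72)
S = -28013 (S = -8 + (-72*391 + 147) = -8 + (-28152 + 147) = -8 - 28005 = -28013)
(-3371914 + (S/327819 + 1664064/(-739839 + 832839))) + T = (-3371914 + (-28013/327819 + 1664064/(-739839 + 832839))) - 55861 = (-3371914 + (-28013*1/327819 + 1664064/93000)) - 55861 = (-3371914 + (-28013/327819 + 1664064*(1/93000))) - 55861 = (-3371914 + (-28013/327819 + 69336/3875)) - 55861 = (-3371914 + 22621107809/1270298625) - 55861 = -4283315096710441/1270298625 - 55861 = -4354275248201566/1270298625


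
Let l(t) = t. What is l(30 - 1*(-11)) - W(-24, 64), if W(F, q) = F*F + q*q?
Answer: -4631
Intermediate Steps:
W(F, q) = F² + q²
l(30 - 1*(-11)) - W(-24, 64) = (30 - 1*(-11)) - ((-24)² + 64²) = (30 + 11) - (576 + 4096) = 41 - 1*4672 = 41 - 4672 = -4631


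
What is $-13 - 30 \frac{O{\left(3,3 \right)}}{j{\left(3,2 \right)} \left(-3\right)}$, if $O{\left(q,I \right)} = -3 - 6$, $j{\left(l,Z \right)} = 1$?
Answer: $-103$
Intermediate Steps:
$O{\left(q,I \right)} = -9$ ($O{\left(q,I \right)} = -3 - 6 = -9$)
$-13 - 30 \frac{O{\left(3,3 \right)}}{j{\left(3,2 \right)} \left(-3\right)} = -13 - 30 \left(- \frac{9}{1 \left(-3\right)}\right) = -13 - 30 \left(- \frac{9}{-3}\right) = -13 - 30 \left(\left(-9\right) \left(- \frac{1}{3}\right)\right) = -13 - 90 = -103$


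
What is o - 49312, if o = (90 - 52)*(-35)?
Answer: -50642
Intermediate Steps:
o = -1330 (o = 38*(-35) = -1330)
o - 49312 = -1330 - 49312 = -50642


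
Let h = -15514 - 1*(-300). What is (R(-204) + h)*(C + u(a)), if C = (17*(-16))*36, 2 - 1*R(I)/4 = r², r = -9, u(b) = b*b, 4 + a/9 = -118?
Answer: -18570960360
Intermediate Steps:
a = -1098 (a = -36 + 9*(-118) = -36 - 1062 = -1098)
u(b) = b²
R(I) = -316 (R(I) = 8 - 4*(-9)² = 8 - 4*81 = 8 - 324 = -316)
C = -9792 (C = -272*36 = -9792)
h = -15214 (h = -15514 + 300 = -15214)
(R(-204) + h)*(C + u(a)) = (-316 - 15214)*(-9792 + (-1098)²) = -15530*(-9792 + 1205604) = -15530*1195812 = -18570960360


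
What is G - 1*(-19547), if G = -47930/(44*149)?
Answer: 64051101/3278 ≈ 19540.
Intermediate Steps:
G = -23965/3278 (G = -47930/6556 = -47930*1/6556 = -23965/3278 ≈ -7.3109)
G - 1*(-19547) = -23965/3278 - 1*(-19547) = -23965/3278 + 19547 = 64051101/3278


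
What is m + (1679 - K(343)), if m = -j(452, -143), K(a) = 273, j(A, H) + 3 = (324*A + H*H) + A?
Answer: -165940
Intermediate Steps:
j(A, H) = -3 + H² + 325*A (j(A, H) = -3 + ((324*A + H*H) + A) = -3 + ((324*A + H²) + A) = -3 + ((H² + 324*A) + A) = -3 + (H² + 325*A) = -3 + H² + 325*A)
m = -167346 (m = -(-3 + (-143)² + 325*452) = -(-3 + 20449 + 146900) = -1*167346 = -167346)
m + (1679 - K(343)) = -167346 + (1679 - 1*273) = -167346 + (1679 - 273) = -167346 + 1406 = -165940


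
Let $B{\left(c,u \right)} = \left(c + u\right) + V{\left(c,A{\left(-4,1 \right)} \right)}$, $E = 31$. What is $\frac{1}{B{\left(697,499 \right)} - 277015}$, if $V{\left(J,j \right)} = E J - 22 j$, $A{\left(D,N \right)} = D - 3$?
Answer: $- \frac{1}{254058} \approx -3.9361 \cdot 10^{-6}$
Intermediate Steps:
$A{\left(D,N \right)} = -3 + D$ ($A{\left(D,N \right)} = D - 3 = -3 + D$)
$V{\left(J,j \right)} = - 22 j + 31 J$ ($V{\left(J,j \right)} = 31 J - 22 j = - 22 j + 31 J$)
$B{\left(c,u \right)} = 154 + u + 32 c$ ($B{\left(c,u \right)} = \left(c + u\right) + \left(- 22 \left(-3 - 4\right) + 31 c\right) = \left(c + u\right) + \left(\left(-22\right) \left(-7\right) + 31 c\right) = \left(c + u\right) + \left(154 + 31 c\right) = 154 + u + 32 c$)
$\frac{1}{B{\left(697,499 \right)} - 277015} = \frac{1}{\left(154 + 499 + 32 \cdot 697\right) - 277015} = \frac{1}{\left(154 + 499 + 22304\right) - 277015} = \frac{1}{22957 - 277015} = \frac{1}{-254058} = - \frac{1}{254058}$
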